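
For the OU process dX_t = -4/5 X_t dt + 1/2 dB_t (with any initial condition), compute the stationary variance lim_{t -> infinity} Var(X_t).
lim Var(X_t) = 5/32

The OU SDE dX = -theta X dt + sigma dB admits the integrating factor exp(theta t): d(exp(theta t) X_t) = sigma exp(theta t) dB_t. Integrating from 0 to t gives X_t = x_0 * exp(-theta t) + sigma * int_0^t exp(-theta (t-s)) dB_s for any initial x_0. The Itô integral has variance (by the Itô isometry) sigma^2 * int_0^t exp(-2 theta (t - s)) ds = sigma^2 * (1 - exp(-2 theta t)) / (2 theta), independent of x_0.
With theta = 4/5, sigma = 1/2:
  Var(X_t) = (1/2)^2 * (1 - exp(-2*4/5 t)) / (2 * 4/5) = 5/32 - 5*exp(-8*t/5)/32.
As t -> infinity, exp(-2*4/5 t) -> 0, so the stationary variance is sigma^2 / (2 theta) = 5/32.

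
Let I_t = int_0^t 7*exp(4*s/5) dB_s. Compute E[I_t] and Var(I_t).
E[I_t] = 0; Var(I_t) = 245*exp(8*t/5)/8 - 245/8

The Itô integral of a deterministic integrand f(s) has mean 0 because each increment f(s) * (B_{s+ds} - B_s) has mean 0. By the Itô isometry:
  Var( int_0^t f(s) dB_s ) = E[ (int_0^t f(s) dB_s)^2 ] = int_0^t f(s)^2 ds.
Here f(s) = 7*exp(4*s/5), so f(s)^2 = 49*exp(8*s/5). Integrate:
  int_0^t (49*exp(8*s/5)) ds = 245*exp(8*t/5)/8 - 245/8.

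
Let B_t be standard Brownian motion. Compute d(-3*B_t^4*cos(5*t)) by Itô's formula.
d(-3*B_t^4*cos(5*t)) = (B_t^2*(15*B_t^2*sin(5*t) - 18*cos(5*t))) dt + (-12*B_t^3*cos(5*t)) dB_t

Itô's formula for f(t, x): d f(t, B_t) = (f_t + (1/2) f_xx) dt + f_x dB_t. Compute partials of f(t, x) = -3*x^4*cos(5*t):
  f_t(t,x)  = 15*x^4*sin(5*t)
  f_x(t,x)  = -12*x^3*cos(5*t)
  f_xx(t,x) = -36*x^2*cos(5*t)
Assemble drift = f_t + (1/2) f_xx = x^2*(15*x^2*sin(5*t) - 18*cos(5*t)) and diffusion = f_x = -12*x^3*cos(5*t). Substituting x = B_t:
  d(-3*B_t^4*cos(5*t)) = (B_t^2*(15*B_t^2*sin(5*t) - 18*cos(5*t))) dt + (-12*B_t^3*cos(5*t)) dB_t.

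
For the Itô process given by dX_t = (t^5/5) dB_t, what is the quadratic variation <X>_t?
<X>_t = t^11/275

For an Itô process dX_t = a(t) dt + b(t) dB_t, the quadratic variation is <X>_t = int_0^t b(s)^2 ds (the drift term does not contribute). Here b(s) = s^5/5, so
  b(s)^2 = s^10/25.
Integrating from 0 to t:
  <X>_t = int_0^t (s^10/25) ds = t^11/275.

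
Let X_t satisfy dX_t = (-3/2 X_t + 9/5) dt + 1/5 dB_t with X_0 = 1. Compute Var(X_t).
Var(X_t) = 1/75 - exp(-3*t)/75

The variance V(t) = Var(X_t) satisfies V'(t) = 2 a V(t) + c^2 with V(0) = 0 (drift coefficient is linear in X, diffusion is constant). With a = -3/2, c = 1/5, the solution is
  V(t) = (c^2 / (2 a)) * (exp(2 a t) - 1)
       = ((1/5)^2 / (2*(-3/2))) * (exp((-3) t) - 1)
       = 1/75 - exp(-3*t)/75.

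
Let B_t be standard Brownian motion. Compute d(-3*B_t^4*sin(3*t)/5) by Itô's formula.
d(-3*B_t^4*sin(3*t)/5) = (-9*B_t^2*(B_t^2*cos(3*t) + 2*sin(3*t))/5) dt + (-12*B_t^3*sin(3*t)/5) dB_t

Itô's formula for f(t, x): d f(t, B_t) = (f_t + (1/2) f_xx) dt + f_x dB_t. Compute partials of f(t, x) = -3*x^4*sin(3*t)/5:
  f_t(t,x)  = -9*x^4*cos(3*t)/5
  f_x(t,x)  = -12*x^3*sin(3*t)/5
  f_xx(t,x) = -36*x^2*sin(3*t)/5
Assemble drift = f_t + (1/2) f_xx = -9*x^2*(x^2*cos(3*t) + 2*sin(3*t))/5 and diffusion = f_x = -12*x^3*sin(3*t)/5. Substituting x = B_t:
  d(-3*B_t^4*sin(3*t)/5) = (-9*B_t^2*(B_t^2*cos(3*t) + 2*sin(3*t))/5) dt + (-12*B_t^3*sin(3*t)/5) dB_t.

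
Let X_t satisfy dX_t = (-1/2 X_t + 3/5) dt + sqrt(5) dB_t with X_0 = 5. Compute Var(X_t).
Var(X_t) = 5 - 5*exp(-t)

The variance V(t) = Var(X_t) satisfies V'(t) = 2 a V(t) + c^2 with V(0) = 0 (drift coefficient is linear in X, diffusion is constant). With a = -1/2, c = sqrt(5), the solution is
  V(t) = (c^2 / (2 a)) * (exp(2 a t) - 1)
       = (sqrt(5)^2 / (2*(-1/2))) * (exp((-1) t) - 1)
       = 5 - 5*exp(-t).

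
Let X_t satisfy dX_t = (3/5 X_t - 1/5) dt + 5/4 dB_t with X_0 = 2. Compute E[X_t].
E[X_t] = 5*exp(3*t/5)/3 + 1/3

Taking expectations and using E[dB_t] = 0, the mean m(t) = E[X_t] satisfies the ODE m'(t) = a m(t) + b with m(0) = x_0. With a = 3/5, b = -1/5, x_0 = 2, the solution is
  m(t) = x_0 * exp(a t) + (b/a) * (exp(a t) - 1)
       = 2 * exp((3/5) t) + ((-1/5)/(3/5)) * (exp((3/5) t) - 1)
       = 5*exp(3*t/5)/3 + 1/3.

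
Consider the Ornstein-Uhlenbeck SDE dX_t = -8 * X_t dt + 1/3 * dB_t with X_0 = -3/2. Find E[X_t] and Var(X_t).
E[X_t] = -3*exp(-8*t)/2; Var(X_t) = 1/144 - exp(-16*t)/144

The OU SDE dX = -theta X dt + sigma dB admits the integrating factor exp(theta t): d(exp(theta t) X_t) = sigma exp(theta t) dB_t. Integrating from 0 to t:
  X_t = x_0 * exp(-theta t) + sigma * int_0^t exp(-theta (t-s)) dB_s.
The Itô integral has mean 0 and (by the Itô isometry) variance sigma^2 * int_0^t exp(-2 theta (t - s)) ds = sigma^2 * (1 - exp(-2 theta t)) / (2 theta).
With theta = 8, sigma = 1/3, x_0 = -3/2:
  E[X_t] = -3/2 * exp(-8 t) = -3*exp(-8*t)/2
  Var(X_t) = (1/3)^2 * (1 - exp(-2*8 t)) / (2 * 8) = 1/144 - exp(-16*t)/144.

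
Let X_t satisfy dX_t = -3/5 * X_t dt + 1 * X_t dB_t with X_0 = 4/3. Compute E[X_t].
E[X_t] = 4*exp(-3*t/5)/3

For GBM dX = mu X dt + sigma X dB with X_0 = x_0, apply Itô to Y = log X: dY = (mu - sigma^2/2) dt + sigma dB, so Y_t = log(x_0) + (mu - sigma^2/2) t + sigma B_t and hence X_t = x_0 * exp((mu - sigma^2/2) t + sigma B_t).
With mu = -3/5, sigma = 1, x_0 = 4/3, this gives:
  X_t = 4/3 * exp((-11/10) * t + (1) * B_t).
Since sigma*B_t ~ Normal(0, sigma^2 t), E[exp(sigma*B_t)] = exp(sigma^2 t / 2); so E[X_t] = x_0 * exp((mu - sigma^2/2) t) * exp(sigma^2 t / 2) = x_0 * exp(mu t) = 4*exp(-3*t/5)/3.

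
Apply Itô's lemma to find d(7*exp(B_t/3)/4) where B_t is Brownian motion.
d(7*exp(B_t/3)/4) = (7*exp(B_t/3)/72) dt + (7*exp(B_t/3)/12) dB_t

Itô's formula for f(B_t) gives d f(B_t) = f'(B_t) dB_t + (1/2) f''(B_t) dt. Compute derivatives of f(x) = 7*exp(x/3)/4:
  f'(x)  = 7*exp(x/3)/12
  f''(x) = 7*exp(x/3)/36
Substitute x = B_t and multiply the f'' term by 1/2:
  drift     = (1/2) * (7*exp(x/3)/36) evaluated at B_t = 7*exp(B_t/3)/72
  diffusion = (7*exp(x/3)/12) evaluated at B_t = 7*exp(B_t/3)/12
Therefore d(7*exp(B_t/3)/4) = (7*exp(B_t/3)/72) dt + (7*exp(B_t/3)/12) dB_t.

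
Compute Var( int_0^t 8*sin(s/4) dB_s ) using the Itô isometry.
Var = 32*t - 64*sin(t/2)

The Itô integral of a deterministic integrand f(s) has mean 0 because each increment f(s) * (B_{s+ds} - B_s) has mean 0. By the Itô isometry:
  Var( int_0^t f(s) dB_s ) = E[ (int_0^t f(s) dB_s)^2 ] = int_0^t f(s)^2 ds.
Here f(s) = 8*sin(s/4), so f(s)^2 = 64*sin(s/4)^2. Integrate:
  int_0^t (64*sin(s/4)^2) ds = 32*t - 64*sin(t/2).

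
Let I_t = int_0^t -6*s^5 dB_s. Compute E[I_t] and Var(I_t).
E[I_t] = 0; Var(I_t) = 36*t^11/11

The Itô integral of a deterministic integrand f(s) has mean 0 because each increment f(s) * (B_{s+ds} - B_s) has mean 0. By the Itô isometry:
  Var( int_0^t f(s) dB_s ) = E[ (int_0^t f(s) dB_s)^2 ] = int_0^t f(s)^2 ds.
Here f(s) = -6*s^5, so f(s)^2 = 36*s^10. Integrate:
  int_0^t (36*s^10) ds = 36*t^11/11.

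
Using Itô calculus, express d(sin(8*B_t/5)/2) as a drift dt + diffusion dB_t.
d(sin(8*B_t/5)/2) = (-16*sin(8*B_t/5)/25) dt + (4*cos(8*B_t/5)/5) dB_t

Itô's formula for f(B_t) gives d f(B_t) = f'(B_t) dB_t + (1/2) f''(B_t) dt. Compute derivatives of f(x) = sin(8*x/5)/2:
  f'(x)  = 4*cos(8*x/5)/5
  f''(x) = -32*sin(8*x/5)/25
Substitute x = B_t and multiply the f'' term by 1/2:
  drift     = (1/2) * (-32*sin(8*x/5)/25) evaluated at B_t = -16*sin(8*B_t/5)/25
  diffusion = (4*cos(8*x/5)/5) evaluated at B_t = 4*cos(8*B_t/5)/5
Therefore d(sin(8*B_t/5)/2) = (-16*sin(8*B_t/5)/25) dt + (4*cos(8*B_t/5)/5) dB_t.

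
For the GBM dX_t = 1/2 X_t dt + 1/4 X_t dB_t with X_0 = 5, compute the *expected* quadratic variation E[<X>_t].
E[<X>_t] = 25*exp(17*t/16)/17 - 25/17

<X>_t = int_0^t ((1/4) * X_s)^2 ds. Taking expectation inside the integral: E[<X>_t] = (1/4)^2 * int_0^t E[X_s^2] ds. For GBM, E[X_s^2] = x_0^2 * exp((2 mu + sigma^2) s). Integrating:
  E[<X>_t] = (1/4)^2 * 5^2 * (exp((2*(1/2) + (1/4)^2) t) - 1) / (2*(1/2) + (1/4)^2)
           = (1/4)^2 * 5^2 * (exp((17/16) t) - 1) / (17/16) = 25*exp(17*t/16)/17 - 25/17.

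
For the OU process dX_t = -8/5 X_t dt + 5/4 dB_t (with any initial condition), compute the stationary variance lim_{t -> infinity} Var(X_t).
lim Var(X_t) = 125/256

The OU SDE dX = -theta X dt + sigma dB admits the integrating factor exp(theta t): d(exp(theta t) X_t) = sigma exp(theta t) dB_t. Integrating from 0 to t gives X_t = x_0 * exp(-theta t) + sigma * int_0^t exp(-theta (t-s)) dB_s for any initial x_0. The Itô integral has variance (by the Itô isometry) sigma^2 * int_0^t exp(-2 theta (t - s)) ds = sigma^2 * (1 - exp(-2 theta t)) / (2 theta), independent of x_0.
With theta = 8/5, sigma = 5/4:
  Var(X_t) = (5/4)^2 * (1 - exp(-2*8/5 t)) / (2 * 8/5) = 125/256 - 125*exp(-16*t/5)/256.
As t -> infinity, exp(-2*8/5 t) -> 0, so the stationary variance is sigma^2 / (2 theta) = 125/256.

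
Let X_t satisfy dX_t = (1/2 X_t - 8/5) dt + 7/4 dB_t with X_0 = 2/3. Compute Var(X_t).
Var(X_t) = 49*exp(t)/16 - 49/16

The variance V(t) = Var(X_t) satisfies V'(t) = 2 a V(t) + c^2 with V(0) = 0 (drift coefficient is linear in X, diffusion is constant). With a = 1/2, c = 7/4, the solution is
  V(t) = (c^2 / (2 a)) * (exp(2 a t) - 1)
       = ((7/4)^2 / (2*(1/2))) * (exp(1 t) - 1)
       = 49*exp(t)/16 - 49/16.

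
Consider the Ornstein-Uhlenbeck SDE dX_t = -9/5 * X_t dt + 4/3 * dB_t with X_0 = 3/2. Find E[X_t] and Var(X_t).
E[X_t] = 3*exp(-9*t/5)/2; Var(X_t) = 40/81 - 40*exp(-18*t/5)/81

The OU SDE dX = -theta X dt + sigma dB admits the integrating factor exp(theta t): d(exp(theta t) X_t) = sigma exp(theta t) dB_t. Integrating from 0 to t:
  X_t = x_0 * exp(-theta t) + sigma * int_0^t exp(-theta (t-s)) dB_s.
The Itô integral has mean 0 and (by the Itô isometry) variance sigma^2 * int_0^t exp(-2 theta (t - s)) ds = sigma^2 * (1 - exp(-2 theta t)) / (2 theta).
With theta = 9/5, sigma = 4/3, x_0 = 3/2:
  E[X_t] = 3/2 * exp(-9/5 t) = 3*exp(-9*t/5)/2
  Var(X_t) = (4/3)^2 * (1 - exp(-2*9/5 t)) / (2 * 9/5) = 40/81 - 40*exp(-18*t/5)/81.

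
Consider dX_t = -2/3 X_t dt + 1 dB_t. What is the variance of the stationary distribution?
lim Var(X_t) = 3/4

The OU SDE dX = -theta X dt + sigma dB admits the integrating factor exp(theta t): d(exp(theta t) X_t) = sigma exp(theta t) dB_t. Integrating from 0 to t gives X_t = x_0 * exp(-theta t) + sigma * int_0^t exp(-theta (t-s)) dB_s for any initial x_0. The Itô integral has variance (by the Itô isometry) sigma^2 * int_0^t exp(-2 theta (t - s)) ds = sigma^2 * (1 - exp(-2 theta t)) / (2 theta), independent of x_0.
With theta = 2/3, sigma = 1:
  Var(X_t) = (1)^2 * (1 - exp(-2*2/3 t)) / (2 * 2/3) = 3/4 - 3*exp(-4*t/3)/4.
As t -> infinity, exp(-2*2/3 t) -> 0, so the stationary variance is sigma^2 / (2 theta) = 3/4.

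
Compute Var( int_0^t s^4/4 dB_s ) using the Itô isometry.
Var = t^9/144

The Itô integral of a deterministic integrand f(s) has mean 0 because each increment f(s) * (B_{s+ds} - B_s) has mean 0. By the Itô isometry:
  Var( int_0^t f(s) dB_s ) = E[ (int_0^t f(s) dB_s)^2 ] = int_0^t f(s)^2 ds.
Here f(s) = s^4/4, so f(s)^2 = s^8/16. Integrate:
  int_0^t (s^8/16) ds = t^9/144.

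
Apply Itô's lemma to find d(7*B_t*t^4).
d(7*B_t*t^4) = (28*B_t*t^3) dt + (7*t^4) dB_t

Itô's formula for f(t, x): d f(t, B_t) = (f_t + (1/2) f_xx) dt + f_x dB_t. Compute partials of f(t, x) = 7*t^4*x:
  f_t(t,x)  = 28*t^3*x
  f_x(t,x)  = 7*t^4
  f_xx(t,x) = 0
Assemble drift = f_t + (1/2) f_xx = 28*t^3*x and diffusion = f_x = 7*t^4. Substituting x = B_t:
  d(7*B_t*t^4) = (28*B_t*t^3) dt + (7*t^4) dB_t.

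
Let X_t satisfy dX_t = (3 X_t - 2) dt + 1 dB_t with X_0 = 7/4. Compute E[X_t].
E[X_t] = 13*exp(3*t)/12 + 2/3

Taking expectations and using E[dB_t] = 0, the mean m(t) = E[X_t] satisfies the ODE m'(t) = a m(t) + b with m(0) = x_0. With a = 3, b = -2, x_0 = 7/4, the solution is
  m(t) = x_0 * exp(a t) + (b/a) * (exp(a t) - 1)
       = (7/4) * exp(3 t) + ((-2)/3) * (exp(3 t) - 1)
       = 13*exp(3*t)/12 + 2/3.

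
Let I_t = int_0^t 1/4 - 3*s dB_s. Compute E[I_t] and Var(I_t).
E[I_t] = 0; Var(I_t) = t*(48*t^2 - 12*t + 1)/16

The Itô integral of a deterministic integrand f(s) has mean 0 because each increment f(s) * (B_{s+ds} - B_s) has mean 0. By the Itô isometry:
  Var( int_0^t f(s) dB_s ) = E[ (int_0^t f(s) dB_s)^2 ] = int_0^t f(s)^2 ds.
Here f(s) = 1/4 - 3*s, so f(s)^2 = (12*s - 1)^2/16. Integrate:
  int_0^t ((12*s - 1)^2/16) ds = t*(48*t^2 - 12*t + 1)/16.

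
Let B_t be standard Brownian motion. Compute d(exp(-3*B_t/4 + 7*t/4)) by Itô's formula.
d(exp(-3*B_t/4 + 7*t/4)) = (65*exp(-3*B_t/4 + 7*t/4)/32) dt + (-3*exp(-3*B_t/4 + 7*t/4)/4) dB_t

Itô's formula for f(t, x): d f(t, B_t) = (f_t + (1/2) f_xx) dt + f_x dB_t. Compute partials of f(t, x) = exp(7*t/4 - 3*x/4):
  f_t(t,x)  = 7*exp(7*t/4 - 3*x/4)/4
  f_x(t,x)  = -3*exp(7*t/4 - 3*x/4)/4
  f_xx(t,x) = 9*exp(7*t/4 - 3*x/4)/16
Assemble drift = f_t + (1/2) f_xx = 65*exp(7*t/4 - 3*x/4)/32 and diffusion = f_x = -3*exp(7*t/4 - 3*x/4)/4. Substituting x = B_t:
  d(exp(-3*B_t/4 + 7*t/4)) = (65*exp(-3*B_t/4 + 7*t/4)/32) dt + (-3*exp(-3*B_t/4 + 7*t/4)/4) dB_t.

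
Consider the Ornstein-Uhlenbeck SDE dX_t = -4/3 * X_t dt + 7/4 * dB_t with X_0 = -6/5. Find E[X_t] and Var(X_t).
E[X_t] = -6*exp(-4*t/3)/5; Var(X_t) = 147/128 - 147*exp(-8*t/3)/128

The OU SDE dX = -theta X dt + sigma dB admits the integrating factor exp(theta t): d(exp(theta t) X_t) = sigma exp(theta t) dB_t. Integrating from 0 to t:
  X_t = x_0 * exp(-theta t) + sigma * int_0^t exp(-theta (t-s)) dB_s.
The Itô integral has mean 0 and (by the Itô isometry) variance sigma^2 * int_0^t exp(-2 theta (t - s)) ds = sigma^2 * (1 - exp(-2 theta t)) / (2 theta).
With theta = 4/3, sigma = 7/4, x_0 = -6/5:
  E[X_t] = -6/5 * exp(-4/3 t) = -6*exp(-4*t/3)/5
  Var(X_t) = (7/4)^2 * (1 - exp(-2*4/3 t)) / (2 * 4/3) = 147/128 - 147*exp(-8*t/3)/128.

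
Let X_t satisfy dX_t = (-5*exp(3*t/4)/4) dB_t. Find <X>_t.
<X>_t = 25*exp(3*t/2)/24 - 25/24

For an Itô process dX_t = a(t) dt + b(t) dB_t, the quadratic variation is <X>_t = int_0^t b(s)^2 ds (the drift term does not contribute). Here b(s) = -5*exp(3*s/4)/4, so
  b(s)^2 = 25*exp(3*s/2)/16.
Integrating from 0 to t:
  <X>_t = int_0^t (25*exp(3*s/2)/16) ds = 25*exp(3*t/2)/24 - 25/24.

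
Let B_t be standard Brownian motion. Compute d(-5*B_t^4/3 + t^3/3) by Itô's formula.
d(-5*B_t^4/3 + t^3/3) = (-10*B_t^2 + t^2) dt + (-20*B_t^3/3) dB_t

Itô's formula for f(t, x): d f(t, B_t) = (f_t + (1/2) f_xx) dt + f_x dB_t. Compute partials of f(t, x) = t^3/3 - 5*x^4/3:
  f_t(t,x)  = t^2
  f_x(t,x)  = -20*x^3/3
  f_xx(t,x) = -20*x^2
Assemble drift = f_t + (1/2) f_xx = t^2 - 10*x^2 and diffusion = f_x = -20*x^3/3. Substituting x = B_t:
  d(-5*B_t^4/3 + t^3/3) = (-10*B_t^2 + t^2) dt + (-20*B_t^3/3) dB_t.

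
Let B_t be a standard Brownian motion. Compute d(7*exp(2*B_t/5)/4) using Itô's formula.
d(7*exp(2*B_t/5)/4) = (7*exp(2*B_t/5)/50) dt + (7*exp(2*B_t/5)/10) dB_t

Itô's formula for f(B_t) gives d f(B_t) = f'(B_t) dB_t + (1/2) f''(B_t) dt. Compute derivatives of f(x) = 7*exp(2*x/5)/4:
  f'(x)  = 7*exp(2*x/5)/10
  f''(x) = 7*exp(2*x/5)/25
Substitute x = B_t and multiply the f'' term by 1/2:
  drift     = (1/2) * (7*exp(2*x/5)/25) evaluated at B_t = 7*exp(2*B_t/5)/50
  diffusion = (7*exp(2*x/5)/10) evaluated at B_t = 7*exp(2*B_t/5)/10
Therefore d(7*exp(2*B_t/5)/4) = (7*exp(2*B_t/5)/50) dt + (7*exp(2*B_t/5)/10) dB_t.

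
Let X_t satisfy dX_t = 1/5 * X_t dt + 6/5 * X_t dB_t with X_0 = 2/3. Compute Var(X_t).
Var(X_t) = 4*(exp(36*t/25) - 1)*exp(2*t/5)/9

For GBM dX = mu X dt + sigma X dB with X_0 = x_0, apply Itô to Y = log X: dY = (mu - sigma^2/2) dt + sigma dB, so Y_t = log(x_0) + (mu - sigma^2/2) t + sigma B_t and hence X_t = x_0 * exp((mu - sigma^2/2) t + sigma B_t).
With mu = 1/5, sigma = 6/5, x_0 = 2/3, this gives:
  X_t = 2/3 * exp((-13/25) * t + (6/5) * B_t).
Since sigma*B_t ~ Normal(0, sigma^2 t), E[exp(sigma*B_t)] = exp(sigma^2 t / 2); so E[X_t] = x_0 * exp((mu - sigma^2/2) t) * exp(sigma^2 t / 2) = x_0 * exp(mu t) = 2*exp(t/5)/3.
Var(X_t) = E[X_t^2] - (E[X_t])^2 = x_0^2 * exp(2 mu t) * (exp(sigma^2 t) - 1) = 4*(exp(36*t/25) - 1)*exp(2*t/5)/9.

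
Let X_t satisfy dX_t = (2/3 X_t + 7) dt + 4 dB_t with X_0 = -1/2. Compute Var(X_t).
Var(X_t) = 12*exp(4*t/3) - 12

The variance V(t) = Var(X_t) satisfies V'(t) = 2 a V(t) + c^2 with V(0) = 0 (drift coefficient is linear in X, diffusion is constant). With a = 2/3, c = 4, the solution is
  V(t) = (c^2 / (2 a)) * (exp(2 a t) - 1)
       = (4^2 / (2*(2/3))) * (exp((4/3) t) - 1)
       = 12*exp(4*t/3) - 12.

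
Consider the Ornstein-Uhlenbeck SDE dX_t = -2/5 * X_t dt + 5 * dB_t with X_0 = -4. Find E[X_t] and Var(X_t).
E[X_t] = -4*exp(-2*t/5); Var(X_t) = 125/4 - 125*exp(-4*t/5)/4

The OU SDE dX = -theta X dt + sigma dB admits the integrating factor exp(theta t): d(exp(theta t) X_t) = sigma exp(theta t) dB_t. Integrating from 0 to t:
  X_t = x_0 * exp(-theta t) + sigma * int_0^t exp(-theta (t-s)) dB_s.
The Itô integral has mean 0 and (by the Itô isometry) variance sigma^2 * int_0^t exp(-2 theta (t - s)) ds = sigma^2 * (1 - exp(-2 theta t)) / (2 theta).
With theta = 2/5, sigma = 5, x_0 = -4:
  E[X_t] = -4 * exp(-2/5 t) = -4*exp(-2*t/5)
  Var(X_t) = (5)^2 * (1 - exp(-2*2/5 t)) / (2 * 2/5) = 125/4 - 125*exp(-4*t/5)/4.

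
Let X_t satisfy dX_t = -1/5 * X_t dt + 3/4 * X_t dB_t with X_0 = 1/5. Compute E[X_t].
E[X_t] = exp(-t/5)/5

For GBM dX = mu X dt + sigma X dB with X_0 = x_0, apply Itô to Y = log X: dY = (mu - sigma^2/2) dt + sigma dB, so Y_t = log(x_0) + (mu - sigma^2/2) t + sigma B_t and hence X_t = x_0 * exp((mu - sigma^2/2) t + sigma B_t).
With mu = -1/5, sigma = 3/4, x_0 = 1/5, this gives:
  X_t = 1/5 * exp((-77/160) * t + (3/4) * B_t).
Since sigma*B_t ~ Normal(0, sigma^2 t), E[exp(sigma*B_t)] = exp(sigma^2 t / 2); so E[X_t] = x_0 * exp((mu - sigma^2/2) t) * exp(sigma^2 t / 2) = x_0 * exp(mu t) = exp(-t/5)/5.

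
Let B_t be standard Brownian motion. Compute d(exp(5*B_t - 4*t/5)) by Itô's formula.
d(exp(5*B_t - 4*t/5)) = (117*exp(5*B_t - 4*t/5)/10) dt + (5*exp(5*B_t - 4*t/5)) dB_t

Itô's formula for f(t, x): d f(t, B_t) = (f_t + (1/2) f_xx) dt + f_x dB_t. Compute partials of f(t, x) = exp(-4*t/5 + 5*x):
  f_t(t,x)  = -4*exp(-4*t/5 + 5*x)/5
  f_x(t,x)  = 5*exp(-4*t/5 + 5*x)
  f_xx(t,x) = 25*exp(-4*t/5 + 5*x)
Assemble drift = f_t + (1/2) f_xx = 117*exp(-4*t/5 + 5*x)/10 and diffusion = f_x = 5*exp(-4*t/5 + 5*x). Substituting x = B_t:
  d(exp(5*B_t - 4*t/5)) = (117*exp(5*B_t - 4*t/5)/10) dt + (5*exp(5*B_t - 4*t/5)) dB_t.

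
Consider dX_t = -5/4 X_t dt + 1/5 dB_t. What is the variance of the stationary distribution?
lim Var(X_t) = 2/125

The OU SDE dX = -theta X dt + sigma dB admits the integrating factor exp(theta t): d(exp(theta t) X_t) = sigma exp(theta t) dB_t. Integrating from 0 to t gives X_t = x_0 * exp(-theta t) + sigma * int_0^t exp(-theta (t-s)) dB_s for any initial x_0. The Itô integral has variance (by the Itô isometry) sigma^2 * int_0^t exp(-2 theta (t - s)) ds = sigma^2 * (1 - exp(-2 theta t)) / (2 theta), independent of x_0.
With theta = 5/4, sigma = 1/5:
  Var(X_t) = (1/5)^2 * (1 - exp(-2*5/4 t)) / (2 * 5/4) = 2/125 - 2*exp(-5*t/2)/125.
As t -> infinity, exp(-2*5/4 t) -> 0, so the stationary variance is sigma^2 / (2 theta) = 2/125.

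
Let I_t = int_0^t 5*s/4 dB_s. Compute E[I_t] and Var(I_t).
E[I_t] = 0; Var(I_t) = 25*t^3/48

The Itô integral of a deterministic integrand f(s) has mean 0 because each increment f(s) * (B_{s+ds} - B_s) has mean 0. By the Itô isometry:
  Var( int_0^t f(s) dB_s ) = E[ (int_0^t f(s) dB_s)^2 ] = int_0^t f(s)^2 ds.
Here f(s) = 5*s/4, so f(s)^2 = 25*s^2/16. Integrate:
  int_0^t (25*s^2/16) ds = 25*t^3/48.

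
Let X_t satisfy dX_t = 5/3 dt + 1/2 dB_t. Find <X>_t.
<X>_t = t/4

For an Itô process dX_t = a(t) dt + b(t) dB_t, the quadratic variation is <X>_t = int_0^t b(s)^2 ds (the drift term does not contribute). Here b(s) = 1/2, so
  b(s)^2 = 1/4.
Integrating from 0 to t:
  <X>_t = int_0^t (1/4) ds = t/4.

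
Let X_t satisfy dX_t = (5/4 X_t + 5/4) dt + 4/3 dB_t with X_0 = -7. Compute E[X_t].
E[X_t] = -6*exp(5*t/4) - 1

Taking expectations and using E[dB_t] = 0, the mean m(t) = E[X_t] satisfies the ODE m'(t) = a m(t) + b with m(0) = x_0. With a = 5/4, b = 5/4, x_0 = -7, the solution is
  m(t) = x_0 * exp(a t) + (b/a) * (exp(a t) - 1)
       = (-7) * exp((5/4) t) + ((5/4)/(5/4)) * (exp((5/4) t) - 1)
       = -6*exp(5*t/4) - 1.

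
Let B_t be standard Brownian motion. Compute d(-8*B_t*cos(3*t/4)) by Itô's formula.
d(-8*B_t*cos(3*t/4)) = (6*B_t*sin(3*t/4)) dt + (-8*cos(3*t/4)) dB_t

Itô's formula for f(t, x): d f(t, B_t) = (f_t + (1/2) f_xx) dt + f_x dB_t. Compute partials of f(t, x) = -8*x*cos(3*t/4):
  f_t(t,x)  = 6*x*sin(3*t/4)
  f_x(t,x)  = -8*cos(3*t/4)
  f_xx(t,x) = 0
Assemble drift = f_t + (1/2) f_xx = 6*x*sin(3*t/4) and diffusion = f_x = -8*cos(3*t/4). Substituting x = B_t:
  d(-8*B_t*cos(3*t/4)) = (6*B_t*sin(3*t/4)) dt + (-8*cos(3*t/4)) dB_t.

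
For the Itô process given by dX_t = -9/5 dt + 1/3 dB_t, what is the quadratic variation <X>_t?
<X>_t = t/9

For an Itô process dX_t = a(t) dt + b(t) dB_t, the quadratic variation is <X>_t = int_0^t b(s)^2 ds (the drift term does not contribute). Here b(s) = 1/3, so
  b(s)^2 = 1/9.
Integrating from 0 to t:
  <X>_t = int_0^t (1/9) ds = t/9.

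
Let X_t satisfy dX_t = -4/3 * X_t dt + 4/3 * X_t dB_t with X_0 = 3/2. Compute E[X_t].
E[X_t] = 3*exp(-4*t/3)/2

For GBM dX = mu X dt + sigma X dB with X_0 = x_0, apply Itô to Y = log X: dY = (mu - sigma^2/2) dt + sigma dB, so Y_t = log(x_0) + (mu - sigma^2/2) t + sigma B_t and hence X_t = x_0 * exp((mu - sigma^2/2) t + sigma B_t).
With mu = -4/3, sigma = 4/3, x_0 = 3/2, this gives:
  X_t = 3/2 * exp((-20/9) * t + (4/3) * B_t).
Since sigma*B_t ~ Normal(0, sigma^2 t), E[exp(sigma*B_t)] = exp(sigma^2 t / 2); so E[X_t] = x_0 * exp((mu - sigma^2/2) t) * exp(sigma^2 t / 2) = x_0 * exp(mu t) = 3*exp(-4*t/3)/2.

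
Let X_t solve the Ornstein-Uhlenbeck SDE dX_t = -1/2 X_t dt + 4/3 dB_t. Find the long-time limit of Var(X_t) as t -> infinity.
lim Var(X_t) = 16/9

The OU SDE dX = -theta X dt + sigma dB admits the integrating factor exp(theta t): d(exp(theta t) X_t) = sigma exp(theta t) dB_t. Integrating from 0 to t gives X_t = x_0 * exp(-theta t) + sigma * int_0^t exp(-theta (t-s)) dB_s for any initial x_0. The Itô integral has variance (by the Itô isometry) sigma^2 * int_0^t exp(-2 theta (t - s)) ds = sigma^2 * (1 - exp(-2 theta t)) / (2 theta), independent of x_0.
With theta = 1/2, sigma = 4/3:
  Var(X_t) = (4/3)^2 * (1 - exp(-2*1/2 t)) / (2 * 1/2) = 16/9 - 16*exp(-t)/9.
As t -> infinity, exp(-2*1/2 t) -> 0, so the stationary variance is sigma^2 / (2 theta) = 16/9.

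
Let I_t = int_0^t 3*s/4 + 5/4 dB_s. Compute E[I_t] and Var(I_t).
E[I_t] = 0; Var(I_t) = t*(3*t^2 + 15*t + 25)/16

The Itô integral of a deterministic integrand f(s) has mean 0 because each increment f(s) * (B_{s+ds} - B_s) has mean 0. By the Itô isometry:
  Var( int_0^t f(s) dB_s ) = E[ (int_0^t f(s) dB_s)^2 ] = int_0^t f(s)^2 ds.
Here f(s) = 3*s/4 + 5/4, so f(s)^2 = (3*s + 5)^2/16. Integrate:
  int_0^t ((3*s + 5)^2/16) ds = t*(3*t^2 + 15*t + 25)/16.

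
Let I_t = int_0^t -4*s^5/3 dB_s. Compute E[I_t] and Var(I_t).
E[I_t] = 0; Var(I_t) = 16*t^11/99

The Itô integral of a deterministic integrand f(s) has mean 0 because each increment f(s) * (B_{s+ds} - B_s) has mean 0. By the Itô isometry:
  Var( int_0^t f(s) dB_s ) = E[ (int_0^t f(s) dB_s)^2 ] = int_0^t f(s)^2 ds.
Here f(s) = -4*s^5/3, so f(s)^2 = 16*s^10/9. Integrate:
  int_0^t (16*s^10/9) ds = 16*t^11/99.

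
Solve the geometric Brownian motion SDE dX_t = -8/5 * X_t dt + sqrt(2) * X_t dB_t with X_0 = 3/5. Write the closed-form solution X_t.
X_t = 3/5 * exp((-13/5) * t + (sqrt(2)) * B_t)

For GBM dX = mu X dt + sigma X dB with X_0 = x_0, apply Itô to Y = log X: dY = (mu - sigma^2/2) dt + sigma dB, so Y_t = log(x_0) + (mu - sigma^2/2) t + sigma B_t and hence X_t = x_0 * exp((mu - sigma^2/2) t + sigma B_t).
With mu = -8/5, sigma = sqrt(2), x_0 = 3/5, this gives:
  X_t = 3/5 * exp((-13/5) * t + (sqrt(2)) * B_t).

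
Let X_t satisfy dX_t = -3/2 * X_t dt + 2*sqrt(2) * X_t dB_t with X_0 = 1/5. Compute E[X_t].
E[X_t] = exp(-3*t/2)/5

For GBM dX = mu X dt + sigma X dB with X_0 = x_0, apply Itô to Y = log X: dY = (mu - sigma^2/2) dt + sigma dB, so Y_t = log(x_0) + (mu - sigma^2/2) t + sigma B_t and hence X_t = x_0 * exp((mu - sigma^2/2) t + sigma B_t).
With mu = -3/2, sigma = 2*sqrt(2), x_0 = 1/5, this gives:
  X_t = 1/5 * exp((-11/2) * t + (2*sqrt(2)) * B_t).
Since sigma*B_t ~ Normal(0, sigma^2 t), E[exp(sigma*B_t)] = exp(sigma^2 t / 2); so E[X_t] = x_0 * exp((mu - sigma^2/2) t) * exp(sigma^2 t / 2) = x_0 * exp(mu t) = exp(-3*t/2)/5.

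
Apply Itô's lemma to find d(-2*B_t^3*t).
d(-2*B_t^3*t) = (2*B_t*(-B_t^2 - 3*t)) dt + (-6*B_t^2*t) dB_t

Itô's formula for f(t, x): d f(t, B_t) = (f_t + (1/2) f_xx) dt + f_x dB_t. Compute partials of f(t, x) = -2*t*x^3:
  f_t(t,x)  = -2*x^3
  f_x(t,x)  = -6*t*x^2
  f_xx(t,x) = -12*t*x
Assemble drift = f_t + (1/2) f_xx = 2*x*(-3*t - x^2) and diffusion = f_x = -6*t*x^2. Substituting x = B_t:
  d(-2*B_t^3*t) = (2*B_t*(-B_t^2 - 3*t)) dt + (-6*B_t^2*t) dB_t.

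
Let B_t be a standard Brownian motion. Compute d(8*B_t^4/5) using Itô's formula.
d(8*B_t^4/5) = (48*B_t^2/5) dt + (32*B_t^3/5) dB_t

Itô's formula for f(B_t) gives d f(B_t) = f'(B_t) dB_t + (1/2) f''(B_t) dt. Compute derivatives of f(x) = 8*x^4/5:
  f'(x)  = 32*x^3/5
  f''(x) = 96*x^2/5
Substitute x = B_t and multiply the f'' term by 1/2:
  drift     = (1/2) * (96*x^2/5) evaluated at B_t = 48*B_t^2/5
  diffusion = (32*x^3/5) evaluated at B_t = 32*B_t^3/5
Therefore d(8*B_t^4/5) = (48*B_t^2/5) dt + (32*B_t^3/5) dB_t.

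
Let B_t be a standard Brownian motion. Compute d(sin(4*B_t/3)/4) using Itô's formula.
d(sin(4*B_t/3)/4) = (-2*sin(4*B_t/3)/9) dt + (cos(4*B_t/3)/3) dB_t

Itô's formula for f(B_t) gives d f(B_t) = f'(B_t) dB_t + (1/2) f''(B_t) dt. Compute derivatives of f(x) = sin(4*x/3)/4:
  f'(x)  = cos(4*x/3)/3
  f''(x) = -4*sin(4*x/3)/9
Substitute x = B_t and multiply the f'' term by 1/2:
  drift     = (1/2) * (-4*sin(4*x/3)/9) evaluated at B_t = -2*sin(4*B_t/3)/9
  diffusion = (cos(4*x/3)/3) evaluated at B_t = cos(4*B_t/3)/3
Therefore d(sin(4*B_t/3)/4) = (-2*sin(4*B_t/3)/9) dt + (cos(4*B_t/3)/3) dB_t.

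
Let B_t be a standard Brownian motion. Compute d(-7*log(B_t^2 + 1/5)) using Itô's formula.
d(-7*log(B_t^2 + 1/5)) = (35*(5*B_t^2 - 1)/(5*B_t^2 + 1)^2) dt + (-70*B_t/(5*B_t^2 + 1)) dB_t

Itô's formula for f(B_t) gives d f(B_t) = f'(B_t) dB_t + (1/2) f''(B_t) dt. Compute derivatives of f(x) = -7*log(x^2 + 1/5):
  f'(x)  = -70*x/(5*x^2 + 1)
  f''(x) = 70*(5*x^2 - 1)/(5*x^2 + 1)^2
Substitute x = B_t and multiply the f'' term by 1/2:
  drift     = (1/2) * (70*(5*x^2 - 1)/(5*x^2 + 1)^2) evaluated at B_t = 35*(5*B_t^2 - 1)/(5*B_t^2 + 1)^2
  diffusion = (-70*x/(5*x^2 + 1)) evaluated at B_t = -70*B_t/(5*B_t^2 + 1)
Therefore d(-7*log(B_t^2 + 1/5)) = (35*(5*B_t^2 - 1)/(5*B_t^2 + 1)^2) dt + (-70*B_t/(5*B_t^2 + 1)) dB_t.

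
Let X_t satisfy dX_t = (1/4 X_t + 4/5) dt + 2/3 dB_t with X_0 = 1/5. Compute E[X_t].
E[X_t] = 17*exp(t/4)/5 - 16/5

Taking expectations and using E[dB_t] = 0, the mean m(t) = E[X_t] satisfies the ODE m'(t) = a m(t) + b with m(0) = x_0. With a = 1/4, b = 4/5, x_0 = 1/5, the solution is
  m(t) = x_0 * exp(a t) + (b/a) * (exp(a t) - 1)
       = (1/5) * exp((1/4) t) + ((4/5)/(1/4)) * (exp((1/4) t) - 1)
       = 17*exp(t/4)/5 - 16/5.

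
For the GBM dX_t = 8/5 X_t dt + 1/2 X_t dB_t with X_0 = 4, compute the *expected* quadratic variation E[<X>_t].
E[<X>_t] = 80*exp(69*t/20)/69 - 80/69

<X>_t = int_0^t ((1/2) * X_s)^2 ds. Taking expectation inside the integral: E[<X>_t] = (1/2)^2 * int_0^t E[X_s^2] ds. For GBM, E[X_s^2] = x_0^2 * exp((2 mu + sigma^2) s). Integrating:
  E[<X>_t] = (1/2)^2 * 4^2 * (exp((2*(8/5) + (1/2)^2) t) - 1) / (2*(8/5) + (1/2)^2)
           = (1/2)^2 * 4^2 * (exp((69/20) t) - 1) / (69/20) = 80*exp(69*t/20)/69 - 80/69.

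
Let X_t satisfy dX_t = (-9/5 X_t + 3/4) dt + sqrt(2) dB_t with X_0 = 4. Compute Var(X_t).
Var(X_t) = 5/9 - 5*exp(-18*t/5)/9

The variance V(t) = Var(X_t) satisfies V'(t) = 2 a V(t) + c^2 with V(0) = 0 (drift coefficient is linear in X, diffusion is constant). With a = -9/5, c = sqrt(2), the solution is
  V(t) = (c^2 / (2 a)) * (exp(2 a t) - 1)
       = (sqrt(2)^2 / (2*(-9/5))) * (exp((-18/5) t) - 1)
       = 5/9 - 5*exp(-18*t/5)/9.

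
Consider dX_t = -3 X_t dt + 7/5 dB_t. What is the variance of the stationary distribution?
lim Var(X_t) = 49/150

The OU SDE dX = -theta X dt + sigma dB admits the integrating factor exp(theta t): d(exp(theta t) X_t) = sigma exp(theta t) dB_t. Integrating from 0 to t gives X_t = x_0 * exp(-theta t) + sigma * int_0^t exp(-theta (t-s)) dB_s for any initial x_0. The Itô integral has variance (by the Itô isometry) sigma^2 * int_0^t exp(-2 theta (t - s)) ds = sigma^2 * (1 - exp(-2 theta t)) / (2 theta), independent of x_0.
With theta = 3, sigma = 7/5:
  Var(X_t) = (7/5)^2 * (1 - exp(-2*3 t)) / (2 * 3) = 49/150 - 49*exp(-6*t)/150.
As t -> infinity, exp(-2*3 t) -> 0, so the stationary variance is sigma^2 / (2 theta) = 49/150.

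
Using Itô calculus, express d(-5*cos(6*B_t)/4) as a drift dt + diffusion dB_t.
d(-5*cos(6*B_t)/4) = (45*cos(6*B_t)/2) dt + (15*sin(6*B_t)/2) dB_t

Itô's formula for f(B_t) gives d f(B_t) = f'(B_t) dB_t + (1/2) f''(B_t) dt. Compute derivatives of f(x) = -5*cos(6*x)/4:
  f'(x)  = 15*sin(6*x)/2
  f''(x) = 45*cos(6*x)
Substitute x = B_t and multiply the f'' term by 1/2:
  drift     = (1/2) * (45*cos(6*x)) evaluated at B_t = 45*cos(6*B_t)/2
  diffusion = (15*sin(6*x)/2) evaluated at B_t = 15*sin(6*B_t)/2
Therefore d(-5*cos(6*B_t)/4) = (45*cos(6*B_t)/2) dt + (15*sin(6*B_t)/2) dB_t.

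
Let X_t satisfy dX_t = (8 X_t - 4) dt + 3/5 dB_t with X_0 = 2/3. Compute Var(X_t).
Var(X_t) = 9*exp(16*t)/400 - 9/400

The variance V(t) = Var(X_t) satisfies V'(t) = 2 a V(t) + c^2 with V(0) = 0 (drift coefficient is linear in X, diffusion is constant). With a = 8, c = 3/5, the solution is
  V(t) = (c^2 / (2 a)) * (exp(2 a t) - 1)
       = ((3/5)^2 / (2*8)) * (exp(16 t) - 1)
       = 9*exp(16*t)/400 - 9/400.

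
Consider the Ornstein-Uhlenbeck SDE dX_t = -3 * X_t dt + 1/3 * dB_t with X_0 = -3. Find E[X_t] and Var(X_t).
E[X_t] = -3*exp(-3*t); Var(X_t) = 1/54 - exp(-6*t)/54

The OU SDE dX = -theta X dt + sigma dB admits the integrating factor exp(theta t): d(exp(theta t) X_t) = sigma exp(theta t) dB_t. Integrating from 0 to t:
  X_t = x_0 * exp(-theta t) + sigma * int_0^t exp(-theta (t-s)) dB_s.
The Itô integral has mean 0 and (by the Itô isometry) variance sigma^2 * int_0^t exp(-2 theta (t - s)) ds = sigma^2 * (1 - exp(-2 theta t)) / (2 theta).
With theta = 3, sigma = 1/3, x_0 = -3:
  E[X_t] = -3 * exp(-3 t) = -3*exp(-3*t)
  Var(X_t) = (1/3)^2 * (1 - exp(-2*3 t)) / (2 * 3) = 1/54 - exp(-6*t)/54.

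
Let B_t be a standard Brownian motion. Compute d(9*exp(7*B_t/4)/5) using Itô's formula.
d(9*exp(7*B_t/4)/5) = (441*exp(7*B_t/4)/160) dt + (63*exp(7*B_t/4)/20) dB_t

Itô's formula for f(B_t) gives d f(B_t) = f'(B_t) dB_t + (1/2) f''(B_t) dt. Compute derivatives of f(x) = 9*exp(7*x/4)/5:
  f'(x)  = 63*exp(7*x/4)/20
  f''(x) = 441*exp(7*x/4)/80
Substitute x = B_t and multiply the f'' term by 1/2:
  drift     = (1/2) * (441*exp(7*x/4)/80) evaluated at B_t = 441*exp(7*B_t/4)/160
  diffusion = (63*exp(7*x/4)/20) evaluated at B_t = 63*exp(7*B_t/4)/20
Therefore d(9*exp(7*B_t/4)/5) = (441*exp(7*B_t/4)/160) dt + (63*exp(7*B_t/4)/20) dB_t.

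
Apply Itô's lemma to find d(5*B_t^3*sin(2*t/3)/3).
d(5*B_t^3*sin(2*t/3)/3) = (5*B_t*(2*B_t^2*cos(2*t/3)/9 + sin(2*t/3))) dt + (5*B_t^2*sin(2*t/3)) dB_t

Itô's formula for f(t, x): d f(t, B_t) = (f_t + (1/2) f_xx) dt + f_x dB_t. Compute partials of f(t, x) = 5*x^3*sin(2*t/3)/3:
  f_t(t,x)  = 10*x^3*cos(2*t/3)/9
  f_x(t,x)  = 5*x^2*sin(2*t/3)
  f_xx(t,x) = 10*x*sin(2*t/3)
Assemble drift = f_t + (1/2) f_xx = 5*x*(2*x^2*cos(2*t/3)/9 + sin(2*t/3)) and diffusion = f_x = 5*x^2*sin(2*t/3). Substituting x = B_t:
  d(5*B_t^3*sin(2*t/3)/3) = (5*B_t*(2*B_t^2*cos(2*t/3)/9 + sin(2*t/3))) dt + (5*B_t^2*sin(2*t/3)) dB_t.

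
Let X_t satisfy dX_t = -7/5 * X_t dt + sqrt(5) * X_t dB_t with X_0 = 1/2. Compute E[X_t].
E[X_t] = exp(-7*t/5)/2

For GBM dX = mu X dt + sigma X dB with X_0 = x_0, apply Itô to Y = log X: dY = (mu - sigma^2/2) dt + sigma dB, so Y_t = log(x_0) + (mu - sigma^2/2) t + sigma B_t and hence X_t = x_0 * exp((mu - sigma^2/2) t + sigma B_t).
With mu = -7/5, sigma = sqrt(5), x_0 = 1/2, this gives:
  X_t = 1/2 * exp((-39/10) * t + (sqrt(5)) * B_t).
Since sigma*B_t ~ Normal(0, sigma^2 t), E[exp(sigma*B_t)] = exp(sigma^2 t / 2); so E[X_t] = x_0 * exp((mu - sigma^2/2) t) * exp(sigma^2 t / 2) = x_0 * exp(mu t) = exp(-7*t/5)/2.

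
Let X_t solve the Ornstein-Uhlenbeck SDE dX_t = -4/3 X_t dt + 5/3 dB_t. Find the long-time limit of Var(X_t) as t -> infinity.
lim Var(X_t) = 25/24

The OU SDE dX = -theta X dt + sigma dB admits the integrating factor exp(theta t): d(exp(theta t) X_t) = sigma exp(theta t) dB_t. Integrating from 0 to t gives X_t = x_0 * exp(-theta t) + sigma * int_0^t exp(-theta (t-s)) dB_s for any initial x_0. The Itô integral has variance (by the Itô isometry) sigma^2 * int_0^t exp(-2 theta (t - s)) ds = sigma^2 * (1 - exp(-2 theta t)) / (2 theta), independent of x_0.
With theta = 4/3, sigma = 5/3:
  Var(X_t) = (5/3)^2 * (1 - exp(-2*4/3 t)) / (2 * 4/3) = 25/24 - 25*exp(-8*t/3)/24.
As t -> infinity, exp(-2*4/3 t) -> 0, so the stationary variance is sigma^2 / (2 theta) = 25/24.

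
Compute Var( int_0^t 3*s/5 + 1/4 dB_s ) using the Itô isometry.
Var = t*(48*t^2 + 60*t + 25)/400

The Itô integral of a deterministic integrand f(s) has mean 0 because each increment f(s) * (B_{s+ds} - B_s) has mean 0. By the Itô isometry:
  Var( int_0^t f(s) dB_s ) = E[ (int_0^t f(s) dB_s)^2 ] = int_0^t f(s)^2 ds.
Here f(s) = 3*s/5 + 1/4, so f(s)^2 = (12*s + 5)^2/400. Integrate:
  int_0^t ((12*s + 5)^2/400) ds = t*(48*t^2 + 60*t + 25)/400.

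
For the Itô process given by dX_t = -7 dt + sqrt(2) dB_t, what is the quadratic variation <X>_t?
<X>_t = 2*t

For an Itô process dX_t = a(t) dt + b(t) dB_t, the quadratic variation is <X>_t = int_0^t b(s)^2 ds (the drift term does not contribute). Here b(s) = sqrt(2), so
  b(s)^2 = 2.
Integrating from 0 to t:
  <X>_t = int_0^t (2) ds = 2*t.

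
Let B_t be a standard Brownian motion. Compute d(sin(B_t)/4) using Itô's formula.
d(sin(B_t)/4) = (-sin(B_t)/8) dt + (cos(B_t)/4) dB_t

Itô's formula for f(B_t) gives d f(B_t) = f'(B_t) dB_t + (1/2) f''(B_t) dt. Compute derivatives of f(x) = sin(x)/4:
  f'(x)  = cos(x)/4
  f''(x) = -sin(x)/4
Substitute x = B_t and multiply the f'' term by 1/2:
  drift     = (1/2) * (-sin(x)/4) evaluated at B_t = -sin(B_t)/8
  diffusion = (cos(x)/4) evaluated at B_t = cos(B_t)/4
Therefore d(sin(B_t)/4) = (-sin(B_t)/8) dt + (cos(B_t)/4) dB_t.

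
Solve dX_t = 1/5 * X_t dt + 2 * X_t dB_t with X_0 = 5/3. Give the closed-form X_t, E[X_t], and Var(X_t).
X_t = 5/3 * exp((-9/5) t + (2) B_t); E[X_t] = 5*exp(t/5)/3; Var(X_t) = 25*(exp(4*t) - 1)*exp(2*t/5)/9

For GBM dX = mu X dt + sigma X dB with X_0 = x_0, apply Itô to Y = log X: dY = (mu - sigma^2/2) dt + sigma dB, so Y_t = log(x_0) + (mu - sigma^2/2) t + sigma B_t and hence X_t = x_0 * exp((mu - sigma^2/2) t + sigma B_t).
With mu = 1/5, sigma = 2, x_0 = 5/3, this gives:
  X_t = 5/3 * exp((-9/5) * t + (2) * B_t).
Since sigma*B_t ~ Normal(0, sigma^2 t), E[exp(sigma*B_t)] = exp(sigma^2 t / 2); so E[X_t] = x_0 * exp((mu - sigma^2/2) t) * exp(sigma^2 t / 2) = x_0 * exp(mu t) = 5*exp(t/5)/3.
Var(X_t) = E[X_t^2] - (E[X_t])^2 = x_0^2 * exp(2 mu t) * (exp(sigma^2 t) - 1) = 25*(exp(4*t) - 1)*exp(2*t/5)/9.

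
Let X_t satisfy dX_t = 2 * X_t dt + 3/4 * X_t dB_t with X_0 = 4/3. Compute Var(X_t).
Var(X_t) = 16*(exp(9*t/16) - 1)*exp(4*t)/9

For GBM dX = mu X dt + sigma X dB with X_0 = x_0, apply Itô to Y = log X: dY = (mu - sigma^2/2) dt + sigma dB, so Y_t = log(x_0) + (mu - sigma^2/2) t + sigma B_t and hence X_t = x_0 * exp((mu - sigma^2/2) t + sigma B_t).
With mu = 2, sigma = 3/4, x_0 = 4/3, this gives:
  X_t = 4/3 * exp((55/32) * t + (3/4) * B_t).
Since sigma*B_t ~ Normal(0, sigma^2 t), E[exp(sigma*B_t)] = exp(sigma^2 t / 2); so E[X_t] = x_0 * exp((mu - sigma^2/2) t) * exp(sigma^2 t / 2) = x_0 * exp(mu t) = 4*exp(2*t)/3.
Var(X_t) = E[X_t^2] - (E[X_t])^2 = x_0^2 * exp(2 mu t) * (exp(sigma^2 t) - 1) = 16*(exp(9*t/16) - 1)*exp(4*t)/9.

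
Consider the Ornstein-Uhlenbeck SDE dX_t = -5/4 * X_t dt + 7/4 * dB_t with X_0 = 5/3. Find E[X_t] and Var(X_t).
E[X_t] = 5*exp(-5*t/4)/3; Var(X_t) = 49/40 - 49*exp(-5*t/2)/40

The OU SDE dX = -theta X dt + sigma dB admits the integrating factor exp(theta t): d(exp(theta t) X_t) = sigma exp(theta t) dB_t. Integrating from 0 to t:
  X_t = x_0 * exp(-theta t) + sigma * int_0^t exp(-theta (t-s)) dB_s.
The Itô integral has mean 0 and (by the Itô isometry) variance sigma^2 * int_0^t exp(-2 theta (t - s)) ds = sigma^2 * (1 - exp(-2 theta t)) / (2 theta).
With theta = 5/4, sigma = 7/4, x_0 = 5/3:
  E[X_t] = 5/3 * exp(-5/4 t) = 5*exp(-5*t/4)/3
  Var(X_t) = (7/4)^2 * (1 - exp(-2*5/4 t)) / (2 * 5/4) = 49/40 - 49*exp(-5*t/2)/40.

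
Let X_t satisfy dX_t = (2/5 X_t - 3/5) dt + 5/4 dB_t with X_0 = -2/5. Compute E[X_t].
E[X_t] = 3/2 - 19*exp(2*t/5)/10

Taking expectations and using E[dB_t] = 0, the mean m(t) = E[X_t] satisfies the ODE m'(t) = a m(t) + b with m(0) = x_0. With a = 2/5, b = -3/5, x_0 = -2/5, the solution is
  m(t) = x_0 * exp(a t) + (b/a) * (exp(a t) - 1)
       = (-2/5) * exp((2/5) t) + ((-3/5)/(2/5)) * (exp((2/5) t) - 1)
       = 3/2 - 19*exp(2*t/5)/10.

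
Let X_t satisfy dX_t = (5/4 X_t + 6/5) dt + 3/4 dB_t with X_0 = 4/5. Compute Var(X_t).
Var(X_t) = 9*exp(5*t/2)/40 - 9/40

The variance V(t) = Var(X_t) satisfies V'(t) = 2 a V(t) + c^2 with V(0) = 0 (drift coefficient is linear in X, diffusion is constant). With a = 5/4, c = 3/4, the solution is
  V(t) = (c^2 / (2 a)) * (exp(2 a t) - 1)
       = ((3/4)^2 / (2*(5/4))) * (exp((5/2) t) - 1)
       = 9*exp(5*t/2)/40 - 9/40.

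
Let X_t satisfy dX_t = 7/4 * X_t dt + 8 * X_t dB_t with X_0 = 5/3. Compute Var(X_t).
Var(X_t) = 25*(exp(64*t) - 1)*exp(7*t/2)/9

For GBM dX = mu X dt + sigma X dB with X_0 = x_0, apply Itô to Y = log X: dY = (mu - sigma^2/2) dt + sigma dB, so Y_t = log(x_0) + (mu - sigma^2/2) t + sigma B_t and hence X_t = x_0 * exp((mu - sigma^2/2) t + sigma B_t).
With mu = 7/4, sigma = 8, x_0 = 5/3, this gives:
  X_t = 5/3 * exp((-121/4) * t + (8) * B_t).
Since sigma*B_t ~ Normal(0, sigma^2 t), E[exp(sigma*B_t)] = exp(sigma^2 t / 2); so E[X_t] = x_0 * exp((mu - sigma^2/2) t) * exp(sigma^2 t / 2) = x_0 * exp(mu t) = 5*exp(7*t/4)/3.
Var(X_t) = E[X_t^2] - (E[X_t])^2 = x_0^2 * exp(2 mu t) * (exp(sigma^2 t) - 1) = 25*(exp(64*t) - 1)*exp(7*t/2)/9.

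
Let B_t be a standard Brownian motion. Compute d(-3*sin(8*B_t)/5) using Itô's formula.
d(-3*sin(8*B_t)/5) = (96*sin(8*B_t)/5) dt + (-24*cos(8*B_t)/5) dB_t

Itô's formula for f(B_t) gives d f(B_t) = f'(B_t) dB_t + (1/2) f''(B_t) dt. Compute derivatives of f(x) = -3*sin(8*x)/5:
  f'(x)  = -24*cos(8*x)/5
  f''(x) = 192*sin(8*x)/5
Substitute x = B_t and multiply the f'' term by 1/2:
  drift     = (1/2) * (192*sin(8*x)/5) evaluated at B_t = 96*sin(8*B_t)/5
  diffusion = (-24*cos(8*x)/5) evaluated at B_t = -24*cos(8*B_t)/5
Therefore d(-3*sin(8*B_t)/5) = (96*sin(8*B_t)/5) dt + (-24*cos(8*B_t)/5) dB_t.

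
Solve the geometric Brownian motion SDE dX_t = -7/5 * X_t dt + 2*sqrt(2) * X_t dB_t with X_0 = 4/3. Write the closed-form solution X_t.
X_t = 4/3 * exp((-27/5) * t + (2*sqrt(2)) * B_t)

For GBM dX = mu X dt + sigma X dB with X_0 = x_0, apply Itô to Y = log X: dY = (mu - sigma^2/2) dt + sigma dB, so Y_t = log(x_0) + (mu - sigma^2/2) t + sigma B_t and hence X_t = x_0 * exp((mu - sigma^2/2) t + sigma B_t).
With mu = -7/5, sigma = 2*sqrt(2), x_0 = 4/3, this gives:
  X_t = 4/3 * exp((-27/5) * t + (2*sqrt(2)) * B_t).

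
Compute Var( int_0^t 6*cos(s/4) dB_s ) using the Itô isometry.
Var = 18*t + 36*sin(t/2)

The Itô integral of a deterministic integrand f(s) has mean 0 because each increment f(s) * (B_{s+ds} - B_s) has mean 0. By the Itô isometry:
  Var( int_0^t f(s) dB_s ) = E[ (int_0^t f(s) dB_s)^2 ] = int_0^t f(s)^2 ds.
Here f(s) = 6*cos(s/4), so f(s)^2 = 36*cos(s/4)^2. Integrate:
  int_0^t (36*cos(s/4)^2) ds = 18*t + 36*sin(t/2).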